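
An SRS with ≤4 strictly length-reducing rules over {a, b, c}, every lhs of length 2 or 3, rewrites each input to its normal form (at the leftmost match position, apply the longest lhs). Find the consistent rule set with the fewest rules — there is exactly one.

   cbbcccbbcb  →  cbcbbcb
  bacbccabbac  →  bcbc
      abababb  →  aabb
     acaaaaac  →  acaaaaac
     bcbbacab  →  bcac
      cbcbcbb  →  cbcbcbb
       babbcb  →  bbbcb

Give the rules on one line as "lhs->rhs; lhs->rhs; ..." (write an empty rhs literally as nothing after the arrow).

  | cbbcccbbcb => cbcbbcb
  | bacbccabbac => bcbccabbac => bcabbac => bcbac => bcbc
  | abababb => abbabb => aabb
  | acaaaaac

ba->b; bba->a; bcc->; cab->c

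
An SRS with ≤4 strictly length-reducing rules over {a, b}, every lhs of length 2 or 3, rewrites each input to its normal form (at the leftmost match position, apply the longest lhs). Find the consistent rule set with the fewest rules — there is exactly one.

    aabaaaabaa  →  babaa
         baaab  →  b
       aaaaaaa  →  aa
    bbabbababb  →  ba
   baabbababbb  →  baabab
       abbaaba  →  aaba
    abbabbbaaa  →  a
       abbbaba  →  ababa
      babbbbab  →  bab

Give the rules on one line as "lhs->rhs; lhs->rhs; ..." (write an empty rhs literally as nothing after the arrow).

  | aabaaaabaa => aabbaabaa => aaabaa => babaa
  | baaab => bbab => b
  | aaaaaaa => baaaaa => bbaaa => aa
  | bbabbababb => bbababb => babb => ba

aaa->ba; bb->; bba->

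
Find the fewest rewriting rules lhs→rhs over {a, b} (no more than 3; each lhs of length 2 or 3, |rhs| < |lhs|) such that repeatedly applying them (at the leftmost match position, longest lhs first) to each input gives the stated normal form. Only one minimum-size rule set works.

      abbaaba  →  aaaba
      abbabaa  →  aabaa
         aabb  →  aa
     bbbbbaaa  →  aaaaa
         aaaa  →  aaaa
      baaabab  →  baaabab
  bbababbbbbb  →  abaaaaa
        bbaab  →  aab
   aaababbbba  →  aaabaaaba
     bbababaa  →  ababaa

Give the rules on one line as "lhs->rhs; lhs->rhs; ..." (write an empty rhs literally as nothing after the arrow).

  | abbaaba => aaaba
  | abbabaa => aabaa
  | aabb => aa
  | bbbbbaaa => aabbaaa => aaaaa

bb->; bbb->aa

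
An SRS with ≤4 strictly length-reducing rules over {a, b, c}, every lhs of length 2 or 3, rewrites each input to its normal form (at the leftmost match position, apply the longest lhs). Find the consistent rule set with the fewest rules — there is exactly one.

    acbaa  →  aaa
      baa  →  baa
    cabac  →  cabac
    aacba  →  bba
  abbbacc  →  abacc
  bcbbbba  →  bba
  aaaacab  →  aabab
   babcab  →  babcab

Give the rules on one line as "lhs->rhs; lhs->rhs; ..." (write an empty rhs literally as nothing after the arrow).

aac->b; bbb->b; cb->

  | acbaa => aaa
  | baa
  | cabac
  | aacba => bba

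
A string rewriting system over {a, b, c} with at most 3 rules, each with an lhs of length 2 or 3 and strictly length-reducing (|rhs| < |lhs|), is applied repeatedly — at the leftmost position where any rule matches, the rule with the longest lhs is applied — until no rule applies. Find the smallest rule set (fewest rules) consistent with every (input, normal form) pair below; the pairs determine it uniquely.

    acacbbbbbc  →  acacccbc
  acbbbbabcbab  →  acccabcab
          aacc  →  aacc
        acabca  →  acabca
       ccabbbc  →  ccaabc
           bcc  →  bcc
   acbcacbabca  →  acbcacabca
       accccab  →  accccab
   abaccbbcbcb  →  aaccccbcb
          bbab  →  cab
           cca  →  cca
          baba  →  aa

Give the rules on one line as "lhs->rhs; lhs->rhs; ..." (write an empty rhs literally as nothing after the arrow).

abb->aa; ba->a; bb->c

  | acacbbbbbc => acaccbbbc => acacccbc
  | acbbbbabcbab => accbbabcbab => acccabcbab => acccabcab
  | aacc
  | acabca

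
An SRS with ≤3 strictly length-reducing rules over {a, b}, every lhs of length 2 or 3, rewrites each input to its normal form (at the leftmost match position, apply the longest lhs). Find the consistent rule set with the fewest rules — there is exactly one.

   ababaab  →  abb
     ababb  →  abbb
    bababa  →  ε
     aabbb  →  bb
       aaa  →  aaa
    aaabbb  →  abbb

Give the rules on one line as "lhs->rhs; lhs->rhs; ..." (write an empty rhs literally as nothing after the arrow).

  | ababaab => abbaab => abab => abb
  | ababb => abbb
  | bababa => baba => ba => ε
  | aabbb => babb => bb

aab->ba; aba->ab; ba->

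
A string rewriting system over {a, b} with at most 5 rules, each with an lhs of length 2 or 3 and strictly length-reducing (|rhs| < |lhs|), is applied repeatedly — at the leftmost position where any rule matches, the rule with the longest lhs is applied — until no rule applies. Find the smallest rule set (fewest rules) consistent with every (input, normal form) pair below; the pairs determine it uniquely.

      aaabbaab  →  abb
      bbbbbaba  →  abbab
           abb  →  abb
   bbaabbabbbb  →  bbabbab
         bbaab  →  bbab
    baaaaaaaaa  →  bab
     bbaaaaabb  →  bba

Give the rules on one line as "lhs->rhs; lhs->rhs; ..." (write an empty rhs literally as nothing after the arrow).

aa->a; aaa->ab; aba->ab; bbb->a

  | aaabbaab => abbbaab => aaaab => abab => abb
  | bbbbbaba => abbaba => abbab
  | abb
  | bbaabbabbbb => bbabbabbbb => bbabbaab => bbabbab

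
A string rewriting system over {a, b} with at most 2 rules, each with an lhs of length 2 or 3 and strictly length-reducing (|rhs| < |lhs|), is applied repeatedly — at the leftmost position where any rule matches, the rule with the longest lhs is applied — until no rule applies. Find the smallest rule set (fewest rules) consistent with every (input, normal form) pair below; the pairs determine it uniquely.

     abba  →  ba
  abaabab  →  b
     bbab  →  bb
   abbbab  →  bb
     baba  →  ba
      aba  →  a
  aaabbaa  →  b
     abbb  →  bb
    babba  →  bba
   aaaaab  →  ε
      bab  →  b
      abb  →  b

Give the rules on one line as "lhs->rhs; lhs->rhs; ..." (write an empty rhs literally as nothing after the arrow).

  | abba => ba
  | abaabab => aabab => bab => b
  | bbab => bb
  | abbbab => bbab => bb

aa->; ab->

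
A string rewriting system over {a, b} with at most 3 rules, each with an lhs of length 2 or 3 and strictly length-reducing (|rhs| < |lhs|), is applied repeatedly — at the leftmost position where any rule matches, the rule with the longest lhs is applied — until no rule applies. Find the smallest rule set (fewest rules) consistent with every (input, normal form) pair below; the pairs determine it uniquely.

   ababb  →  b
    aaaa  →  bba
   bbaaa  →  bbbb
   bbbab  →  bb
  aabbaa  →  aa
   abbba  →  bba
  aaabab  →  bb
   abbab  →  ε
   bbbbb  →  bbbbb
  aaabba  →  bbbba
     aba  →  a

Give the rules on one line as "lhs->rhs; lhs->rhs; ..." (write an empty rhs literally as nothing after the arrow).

aaa->bb; ab->; bab->

  | ababb => abb => b
  | aaaa => bba
  | bbaaa => bbbb
  | bbbab => bb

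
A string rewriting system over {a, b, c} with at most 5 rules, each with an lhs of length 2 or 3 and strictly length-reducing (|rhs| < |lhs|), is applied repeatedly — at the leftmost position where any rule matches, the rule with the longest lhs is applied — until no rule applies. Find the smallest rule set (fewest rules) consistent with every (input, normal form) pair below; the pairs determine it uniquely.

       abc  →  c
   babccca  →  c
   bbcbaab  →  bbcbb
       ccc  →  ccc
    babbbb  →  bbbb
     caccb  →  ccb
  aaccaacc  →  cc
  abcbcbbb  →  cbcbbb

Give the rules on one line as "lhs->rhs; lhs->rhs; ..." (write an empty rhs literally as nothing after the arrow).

  | abc => c
  | babccca => bccca => cca => c
  | bbcbaab => bbcbb
  | ccc

aa->; ab->; bcc->c; ca->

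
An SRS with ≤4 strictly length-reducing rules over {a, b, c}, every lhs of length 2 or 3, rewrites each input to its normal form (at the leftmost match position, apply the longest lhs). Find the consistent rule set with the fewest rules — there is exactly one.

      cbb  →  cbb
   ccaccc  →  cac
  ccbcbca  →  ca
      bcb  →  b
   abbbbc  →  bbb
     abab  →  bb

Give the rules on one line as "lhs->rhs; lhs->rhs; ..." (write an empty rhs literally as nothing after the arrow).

  | cbb
  | ccaccc => caccc => cacc => cac
  | ccbcbca => cbcbca => cbca => ca
  | bcb => b

ab->b; bc->; cc->c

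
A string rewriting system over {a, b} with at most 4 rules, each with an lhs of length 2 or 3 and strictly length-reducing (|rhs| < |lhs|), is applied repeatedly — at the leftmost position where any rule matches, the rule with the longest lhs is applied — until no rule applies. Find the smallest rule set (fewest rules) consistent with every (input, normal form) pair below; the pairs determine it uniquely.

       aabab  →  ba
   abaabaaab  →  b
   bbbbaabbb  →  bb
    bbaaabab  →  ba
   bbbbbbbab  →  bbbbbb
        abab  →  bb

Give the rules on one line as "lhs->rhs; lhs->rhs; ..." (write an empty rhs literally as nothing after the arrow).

ab->b; aba->b; abb->ba; bab->

  | aabab => abb => ba
  | abaabaaab => babaaab => aaab => aab => ab => b
  | bbbbaabbb => bbbbabab => bbbab => bb
  | bbaaabab => bbaabb => bbaba => ba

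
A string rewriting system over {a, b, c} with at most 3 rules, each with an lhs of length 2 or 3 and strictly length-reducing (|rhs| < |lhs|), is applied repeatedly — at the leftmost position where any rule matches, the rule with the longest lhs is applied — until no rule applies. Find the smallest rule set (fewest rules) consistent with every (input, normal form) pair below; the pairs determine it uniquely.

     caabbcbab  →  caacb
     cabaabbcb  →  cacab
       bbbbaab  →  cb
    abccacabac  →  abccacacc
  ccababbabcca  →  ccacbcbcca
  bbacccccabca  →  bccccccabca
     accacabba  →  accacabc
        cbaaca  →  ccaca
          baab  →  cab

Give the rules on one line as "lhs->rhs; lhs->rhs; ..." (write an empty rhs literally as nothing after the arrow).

  | caabbcbab => caabab => caacb
  | cabaabbcb => cacabbcb => cacab
  | bbbbaab => bbbcab => bab => cb
  | abccacabac => abccacacc

ba->c; bbc->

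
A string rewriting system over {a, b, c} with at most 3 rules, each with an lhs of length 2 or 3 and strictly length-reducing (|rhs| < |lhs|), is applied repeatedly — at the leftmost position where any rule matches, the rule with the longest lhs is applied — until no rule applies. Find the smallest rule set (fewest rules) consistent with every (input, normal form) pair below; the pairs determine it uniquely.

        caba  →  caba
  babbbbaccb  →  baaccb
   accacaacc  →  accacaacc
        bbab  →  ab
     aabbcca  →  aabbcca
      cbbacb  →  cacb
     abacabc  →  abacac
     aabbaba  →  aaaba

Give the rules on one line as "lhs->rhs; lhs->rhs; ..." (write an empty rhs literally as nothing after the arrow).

abc->ac; bba->a

  | caba
  | babbbbaccb => babbaccb => baaccb
  | accacaacc
  | bbab => ab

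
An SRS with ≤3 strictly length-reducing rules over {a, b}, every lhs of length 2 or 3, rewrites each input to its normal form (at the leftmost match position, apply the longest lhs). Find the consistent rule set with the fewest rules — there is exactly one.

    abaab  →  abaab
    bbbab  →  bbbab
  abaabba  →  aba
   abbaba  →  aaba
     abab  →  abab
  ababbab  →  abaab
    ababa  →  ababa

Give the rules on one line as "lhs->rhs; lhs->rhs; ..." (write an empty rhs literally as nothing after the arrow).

aaa->a; abb->a

  | abaab
  | bbbab
  | abaabba => abaaa => aba
  | abbaba => aaba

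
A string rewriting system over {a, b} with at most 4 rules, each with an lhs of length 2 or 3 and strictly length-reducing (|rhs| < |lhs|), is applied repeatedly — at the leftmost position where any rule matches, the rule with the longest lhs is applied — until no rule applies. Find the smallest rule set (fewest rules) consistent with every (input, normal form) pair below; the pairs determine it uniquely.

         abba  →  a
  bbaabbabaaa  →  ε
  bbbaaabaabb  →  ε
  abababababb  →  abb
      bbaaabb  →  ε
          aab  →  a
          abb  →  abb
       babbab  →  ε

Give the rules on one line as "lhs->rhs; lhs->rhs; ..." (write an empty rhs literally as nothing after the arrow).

aa->; aab->a; bab->a; bba->ab

  | abba => aab => a
  | bbaabbabaaa => ababbabaaa => aababaaa => aabaaa => aaaa => aa => ε
  | bbbaaabaabb => babaabaabb => aaabaabb => abaabb => abab => aa => ε
  | abababababb => aaabababb => abababb => aaabb => abb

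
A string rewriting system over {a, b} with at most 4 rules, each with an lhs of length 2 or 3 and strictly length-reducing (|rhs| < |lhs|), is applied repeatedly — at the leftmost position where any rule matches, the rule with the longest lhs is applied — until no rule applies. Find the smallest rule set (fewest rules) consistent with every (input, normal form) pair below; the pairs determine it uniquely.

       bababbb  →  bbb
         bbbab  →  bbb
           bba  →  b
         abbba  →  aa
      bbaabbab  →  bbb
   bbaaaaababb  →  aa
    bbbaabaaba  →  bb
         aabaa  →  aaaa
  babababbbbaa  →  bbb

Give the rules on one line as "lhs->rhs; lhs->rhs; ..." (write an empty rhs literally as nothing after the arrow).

ab->a; ba->; baa->

  | bababbb => babbb => bbb
  | bbbab => bbb
  | bba => b
  | abbba => abba => aba => aa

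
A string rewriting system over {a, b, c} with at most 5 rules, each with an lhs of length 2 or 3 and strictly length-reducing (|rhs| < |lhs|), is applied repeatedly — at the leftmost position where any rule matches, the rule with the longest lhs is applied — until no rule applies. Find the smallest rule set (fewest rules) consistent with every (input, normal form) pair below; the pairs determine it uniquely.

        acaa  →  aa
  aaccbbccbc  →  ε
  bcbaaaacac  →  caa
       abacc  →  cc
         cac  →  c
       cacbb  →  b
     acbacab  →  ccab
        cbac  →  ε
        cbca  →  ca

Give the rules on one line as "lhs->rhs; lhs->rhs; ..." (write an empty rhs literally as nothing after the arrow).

ac->; ba->c; bc->; cb->

  | acaa => aa
  | aaccbbccbc => acbbccbc => bbccbc => bcbc => bc => ε
  | bcbaaaacac => baaaacac => caaacac => caaac => caa
  | abacc => accc => cc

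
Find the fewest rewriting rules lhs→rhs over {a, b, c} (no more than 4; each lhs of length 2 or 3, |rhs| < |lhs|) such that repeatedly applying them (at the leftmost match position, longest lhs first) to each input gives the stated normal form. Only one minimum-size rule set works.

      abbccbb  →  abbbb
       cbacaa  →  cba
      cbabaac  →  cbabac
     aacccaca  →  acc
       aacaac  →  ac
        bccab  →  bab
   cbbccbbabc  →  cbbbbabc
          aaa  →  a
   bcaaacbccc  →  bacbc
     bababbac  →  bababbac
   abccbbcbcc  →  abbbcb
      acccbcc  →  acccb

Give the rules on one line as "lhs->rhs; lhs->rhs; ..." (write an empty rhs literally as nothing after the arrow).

  | abbccbb => abbbb
  | cbacaa => cbaa => cba
  | cbabaac => cbabac
  | aacccaca => acccaca => accca => acc

aa->a; bcc->b; ca->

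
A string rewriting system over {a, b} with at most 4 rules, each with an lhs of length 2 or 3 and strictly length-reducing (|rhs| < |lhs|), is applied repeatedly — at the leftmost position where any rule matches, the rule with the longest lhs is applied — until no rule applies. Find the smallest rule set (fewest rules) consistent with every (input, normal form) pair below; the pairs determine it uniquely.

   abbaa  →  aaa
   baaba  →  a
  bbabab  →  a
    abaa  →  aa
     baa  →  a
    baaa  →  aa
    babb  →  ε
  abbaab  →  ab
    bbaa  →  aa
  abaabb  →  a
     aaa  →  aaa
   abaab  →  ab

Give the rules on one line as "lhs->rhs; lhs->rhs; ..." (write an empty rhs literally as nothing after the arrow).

aab->ab; ba->; bab->ba; bb->

  | abbaa => aaa
  | baaba => aba => a
  | bbabab => abab => aba => a
  | abaa => aa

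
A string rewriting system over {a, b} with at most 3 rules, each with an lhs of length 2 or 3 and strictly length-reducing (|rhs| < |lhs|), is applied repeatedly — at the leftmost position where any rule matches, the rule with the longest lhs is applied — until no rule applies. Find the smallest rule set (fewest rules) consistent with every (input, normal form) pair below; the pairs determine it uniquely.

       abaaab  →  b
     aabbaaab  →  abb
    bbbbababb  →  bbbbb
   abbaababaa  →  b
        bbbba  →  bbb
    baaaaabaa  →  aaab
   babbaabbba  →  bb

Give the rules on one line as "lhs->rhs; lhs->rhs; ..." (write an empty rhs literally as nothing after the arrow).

  | abaaab => bbaab => bab => b
  | aabbaaab => aabaab => abbab => abb
  | bbbbababb => bbbbabb => bbbbb
  | abbaababaa => abababaa => bbbabaa => bbbaa => bba => b

aba->bb; ba->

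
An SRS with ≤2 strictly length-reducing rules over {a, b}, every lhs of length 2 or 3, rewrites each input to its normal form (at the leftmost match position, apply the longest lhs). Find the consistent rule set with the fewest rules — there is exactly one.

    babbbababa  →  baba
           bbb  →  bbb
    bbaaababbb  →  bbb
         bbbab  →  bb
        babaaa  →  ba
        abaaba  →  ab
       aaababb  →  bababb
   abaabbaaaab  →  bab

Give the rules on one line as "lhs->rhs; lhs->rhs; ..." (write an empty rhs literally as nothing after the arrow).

  | babbbababa => babbaba => baba
  | bbb
  | bbaaababbb => aababbb => bbabbb => bbb
  | bbbab => bb

aa->b; bba->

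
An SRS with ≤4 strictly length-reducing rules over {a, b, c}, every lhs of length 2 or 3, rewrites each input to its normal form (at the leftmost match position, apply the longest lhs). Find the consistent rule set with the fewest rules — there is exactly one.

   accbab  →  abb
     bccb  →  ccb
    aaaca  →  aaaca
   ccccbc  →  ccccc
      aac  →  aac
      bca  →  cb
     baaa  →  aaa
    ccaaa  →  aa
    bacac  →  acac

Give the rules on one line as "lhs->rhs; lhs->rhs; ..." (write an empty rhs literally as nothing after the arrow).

  | accbab => accab => abb
  | bccb => ccb
  | aaaca
  | ccccbc => ccccc

ba->a; bc->c; bca->cb; cca->b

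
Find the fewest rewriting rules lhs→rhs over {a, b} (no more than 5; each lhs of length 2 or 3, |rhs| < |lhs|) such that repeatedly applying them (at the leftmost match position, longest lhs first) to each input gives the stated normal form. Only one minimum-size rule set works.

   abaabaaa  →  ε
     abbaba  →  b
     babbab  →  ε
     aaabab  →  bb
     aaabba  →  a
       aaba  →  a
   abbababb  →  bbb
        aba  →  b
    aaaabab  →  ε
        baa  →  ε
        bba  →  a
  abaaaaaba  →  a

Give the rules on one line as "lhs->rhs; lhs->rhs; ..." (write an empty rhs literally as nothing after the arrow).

  | abaabaaa => babaaa => abaaa => baa => aa => ε
  | abbaba => baba => aba => b
  | babbab => abbab => bab => ab => ε
  | aaabab => abab => bb

aa->; ab->; aba->b; ba->a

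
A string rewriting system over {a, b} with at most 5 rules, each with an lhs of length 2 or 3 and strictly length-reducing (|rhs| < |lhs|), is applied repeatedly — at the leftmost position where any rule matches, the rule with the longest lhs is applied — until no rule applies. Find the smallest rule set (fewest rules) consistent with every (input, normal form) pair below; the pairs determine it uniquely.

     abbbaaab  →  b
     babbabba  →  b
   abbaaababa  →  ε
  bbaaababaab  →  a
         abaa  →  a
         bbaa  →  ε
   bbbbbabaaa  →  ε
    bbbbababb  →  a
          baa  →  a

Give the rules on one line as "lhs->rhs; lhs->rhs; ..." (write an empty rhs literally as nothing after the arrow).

aa->; ab->a; ba->; bab->a

  | abbbaaab => abbaaab => abaaab => aaaab => aab => b
  | babbabba => ababba => aabba => bba => b
  | abbaaababa => abaaababa => aaaababa => aababa => baba => aa => ε
  | bbaaababaab => baababaab => ababaab => aabaab => baab => ab => a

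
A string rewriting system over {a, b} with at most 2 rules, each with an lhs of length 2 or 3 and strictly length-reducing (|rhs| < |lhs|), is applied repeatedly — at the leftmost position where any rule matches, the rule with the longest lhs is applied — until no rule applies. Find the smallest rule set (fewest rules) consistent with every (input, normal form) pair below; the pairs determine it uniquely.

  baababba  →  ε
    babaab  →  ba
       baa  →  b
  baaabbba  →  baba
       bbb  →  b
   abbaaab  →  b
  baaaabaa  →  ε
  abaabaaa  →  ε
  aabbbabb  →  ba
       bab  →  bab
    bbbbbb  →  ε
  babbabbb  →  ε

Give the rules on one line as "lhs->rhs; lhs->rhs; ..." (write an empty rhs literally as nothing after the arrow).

aa->; bb->

  | baababba => bbabba => abba => aa => ε
  | babaab => babb => ba
  | baa => b
  | baaabbba => babbba => baba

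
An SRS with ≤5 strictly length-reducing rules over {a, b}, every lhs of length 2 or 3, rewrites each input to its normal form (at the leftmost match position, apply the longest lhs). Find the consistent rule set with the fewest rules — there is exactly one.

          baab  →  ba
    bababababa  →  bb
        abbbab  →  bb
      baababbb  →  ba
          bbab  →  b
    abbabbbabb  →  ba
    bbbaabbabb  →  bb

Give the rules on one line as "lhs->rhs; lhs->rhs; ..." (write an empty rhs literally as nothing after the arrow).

  | baab => bbb => ba
  | bababababa => baabababa => bbbababa => baababa => bbbaba => baaba => bbba => baa => bb
  | abbbab => abbab => abab => aab => bb
  | baababbb => bbbabbb => baabbb => bbbbb => babb => bab => ba

aa->b; ab->a; bba->; bbb->ba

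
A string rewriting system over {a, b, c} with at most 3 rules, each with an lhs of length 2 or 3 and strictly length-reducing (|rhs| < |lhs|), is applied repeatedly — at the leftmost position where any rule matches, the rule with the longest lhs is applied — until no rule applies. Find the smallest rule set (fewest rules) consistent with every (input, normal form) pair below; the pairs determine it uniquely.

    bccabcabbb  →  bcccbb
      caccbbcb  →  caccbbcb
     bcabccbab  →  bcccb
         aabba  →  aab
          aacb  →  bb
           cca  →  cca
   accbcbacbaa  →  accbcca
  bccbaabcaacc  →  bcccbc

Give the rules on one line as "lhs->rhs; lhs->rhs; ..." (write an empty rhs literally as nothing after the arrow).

aac->b; ba->; cab->c

  | bccabcabbb => bcccabbb => bcccbb
  | caccbbcb
  | bcabccbab => bcccbab => bcccb
  | aabba => aab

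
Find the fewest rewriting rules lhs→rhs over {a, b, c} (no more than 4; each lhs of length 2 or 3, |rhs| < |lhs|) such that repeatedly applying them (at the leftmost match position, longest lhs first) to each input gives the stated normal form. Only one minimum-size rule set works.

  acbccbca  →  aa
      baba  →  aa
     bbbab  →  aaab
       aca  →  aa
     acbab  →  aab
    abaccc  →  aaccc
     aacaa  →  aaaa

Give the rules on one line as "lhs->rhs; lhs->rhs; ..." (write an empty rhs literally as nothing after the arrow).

ba->a; bbb->aa; ca->a

  | acbccbca => acbccba => acbcca => acbca => acba => aca => aa
  | baba => aba => aa
  | bbbab => aaab
  | aca => aa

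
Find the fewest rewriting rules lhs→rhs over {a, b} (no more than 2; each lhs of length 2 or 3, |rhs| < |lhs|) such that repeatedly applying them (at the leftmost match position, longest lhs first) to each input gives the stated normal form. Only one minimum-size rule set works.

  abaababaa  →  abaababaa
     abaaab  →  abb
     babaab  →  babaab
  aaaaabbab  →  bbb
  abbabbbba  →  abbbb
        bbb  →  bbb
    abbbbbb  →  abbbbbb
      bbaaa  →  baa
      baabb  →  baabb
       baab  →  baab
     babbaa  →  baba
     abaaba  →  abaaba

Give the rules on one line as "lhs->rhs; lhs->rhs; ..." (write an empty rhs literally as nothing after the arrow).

  | abaababaa
  | abaaab => abbab => abb
  | babaab
  | aaaaabbab => baaabbab => bbabbab => bbbab => bbb

aaa->ba; bba->b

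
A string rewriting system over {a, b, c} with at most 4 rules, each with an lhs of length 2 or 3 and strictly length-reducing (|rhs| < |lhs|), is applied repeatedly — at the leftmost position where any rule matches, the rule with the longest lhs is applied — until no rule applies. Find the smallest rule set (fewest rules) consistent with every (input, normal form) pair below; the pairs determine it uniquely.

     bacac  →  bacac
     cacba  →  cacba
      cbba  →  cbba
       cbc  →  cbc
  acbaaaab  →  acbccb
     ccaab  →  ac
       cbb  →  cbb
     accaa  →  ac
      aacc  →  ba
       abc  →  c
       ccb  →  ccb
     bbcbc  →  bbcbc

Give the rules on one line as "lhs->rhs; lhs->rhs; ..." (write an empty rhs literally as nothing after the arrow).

aa->c; ab->; cca->ac; ccc->ba

  | bacac
  | cacba
  | cbba
  | cbc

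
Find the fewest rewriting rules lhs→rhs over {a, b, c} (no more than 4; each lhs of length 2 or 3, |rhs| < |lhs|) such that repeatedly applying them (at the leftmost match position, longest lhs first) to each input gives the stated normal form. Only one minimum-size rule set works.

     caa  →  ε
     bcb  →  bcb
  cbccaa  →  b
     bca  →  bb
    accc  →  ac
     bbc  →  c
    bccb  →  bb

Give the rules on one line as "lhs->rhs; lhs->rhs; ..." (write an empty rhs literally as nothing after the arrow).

ba->; bbc->c; ca->b; cc->

  | caa => ba => ε
  | bcb
  | cbccaa => cbaa => ca => b
  | bca => bb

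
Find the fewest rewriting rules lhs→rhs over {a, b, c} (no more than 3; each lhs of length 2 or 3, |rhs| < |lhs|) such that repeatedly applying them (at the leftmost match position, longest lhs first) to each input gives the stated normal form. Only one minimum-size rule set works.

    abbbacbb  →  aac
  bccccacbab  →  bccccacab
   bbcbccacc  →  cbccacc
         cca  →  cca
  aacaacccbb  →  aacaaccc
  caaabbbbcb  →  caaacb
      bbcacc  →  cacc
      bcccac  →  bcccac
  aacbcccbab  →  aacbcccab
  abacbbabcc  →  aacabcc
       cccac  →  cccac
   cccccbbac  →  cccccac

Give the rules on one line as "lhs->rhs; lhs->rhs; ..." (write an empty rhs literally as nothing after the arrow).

ba->a; bb->

  | abbbacbb => abacbb => aacbb => aac
  | bccccacbab => bccccacab
  | bbcbccacc => cbccacc
  | cca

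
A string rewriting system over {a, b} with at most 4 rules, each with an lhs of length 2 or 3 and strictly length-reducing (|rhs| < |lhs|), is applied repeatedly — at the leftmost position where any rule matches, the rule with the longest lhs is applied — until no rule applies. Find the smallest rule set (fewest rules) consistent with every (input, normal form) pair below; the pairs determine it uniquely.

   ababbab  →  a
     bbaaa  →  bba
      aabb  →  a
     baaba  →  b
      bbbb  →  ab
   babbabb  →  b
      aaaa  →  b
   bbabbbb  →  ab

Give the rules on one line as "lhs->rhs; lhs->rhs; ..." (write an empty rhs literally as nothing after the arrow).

aa->b; aaa->a; bab->; bbb->a

  | ababbab => abab => a
  | bbaaa => bba
  | aabb => bbb => a
  | baaba => bbba => aa => b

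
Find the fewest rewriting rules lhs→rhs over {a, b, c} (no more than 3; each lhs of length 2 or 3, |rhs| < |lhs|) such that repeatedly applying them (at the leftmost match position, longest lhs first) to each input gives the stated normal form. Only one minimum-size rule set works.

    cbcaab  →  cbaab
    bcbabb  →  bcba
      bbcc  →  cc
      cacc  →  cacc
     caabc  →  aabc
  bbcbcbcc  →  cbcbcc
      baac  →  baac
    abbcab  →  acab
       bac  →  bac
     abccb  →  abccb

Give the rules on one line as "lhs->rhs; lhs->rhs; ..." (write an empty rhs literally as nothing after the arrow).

  | cbcaab => cbaab
  | bcbabb => bcba
  | bbcc => cc
  | cacc

bb->; caa->aa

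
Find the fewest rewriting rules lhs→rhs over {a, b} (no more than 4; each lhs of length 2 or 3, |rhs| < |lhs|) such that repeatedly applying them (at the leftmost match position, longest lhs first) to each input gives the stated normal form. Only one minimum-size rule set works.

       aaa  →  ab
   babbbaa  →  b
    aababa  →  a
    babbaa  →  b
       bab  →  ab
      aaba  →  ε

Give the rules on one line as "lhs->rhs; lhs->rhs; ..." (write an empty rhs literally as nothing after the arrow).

  | aaa => ab
  | babbbaa => abbbaa => aba => aa => b
  | aababa => bbaba => ba => a
  | babbaa => abbaa => aa => b

aa->b; aaa->ab; ba->a; bba->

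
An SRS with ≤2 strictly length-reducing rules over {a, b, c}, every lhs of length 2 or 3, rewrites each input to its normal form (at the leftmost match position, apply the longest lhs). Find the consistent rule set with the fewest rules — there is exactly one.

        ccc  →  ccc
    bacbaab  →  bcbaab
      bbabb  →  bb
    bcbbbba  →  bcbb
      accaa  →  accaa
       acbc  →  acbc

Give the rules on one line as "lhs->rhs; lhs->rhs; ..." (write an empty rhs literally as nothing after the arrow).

  | ccc
  | bacbaab => bcbaab
  | bbabb => bb
  | bcbbbba => bcbb

bac->bc; bba->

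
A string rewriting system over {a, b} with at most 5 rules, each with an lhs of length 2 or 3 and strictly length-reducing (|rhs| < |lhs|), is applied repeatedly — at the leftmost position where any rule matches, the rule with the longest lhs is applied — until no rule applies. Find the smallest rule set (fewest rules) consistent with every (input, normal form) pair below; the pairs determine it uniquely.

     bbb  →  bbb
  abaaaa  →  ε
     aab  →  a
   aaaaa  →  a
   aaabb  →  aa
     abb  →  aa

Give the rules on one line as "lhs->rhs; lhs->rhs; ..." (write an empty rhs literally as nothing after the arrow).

aaa->a; ab->; aba->ab; abb->aa

  | bbb
  | abaaaa => abaaa => abaa => aba => ab => ε
  | aab => a
  | aaaaa => aaa => a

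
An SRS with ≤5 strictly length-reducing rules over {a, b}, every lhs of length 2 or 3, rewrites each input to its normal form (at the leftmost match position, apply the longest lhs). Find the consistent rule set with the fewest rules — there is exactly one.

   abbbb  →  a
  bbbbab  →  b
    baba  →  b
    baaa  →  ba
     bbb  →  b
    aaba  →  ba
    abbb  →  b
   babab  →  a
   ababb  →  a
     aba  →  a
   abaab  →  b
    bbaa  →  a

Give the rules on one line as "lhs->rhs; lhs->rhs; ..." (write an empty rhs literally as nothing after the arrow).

  | abbbb => bbbb => abb => bb => a
  | bbbbab => abbab => bbab => aab => b
  | baba => bbb => ab => b
  | baaa => ba

aa->; ab->b; aba->bb; bb->a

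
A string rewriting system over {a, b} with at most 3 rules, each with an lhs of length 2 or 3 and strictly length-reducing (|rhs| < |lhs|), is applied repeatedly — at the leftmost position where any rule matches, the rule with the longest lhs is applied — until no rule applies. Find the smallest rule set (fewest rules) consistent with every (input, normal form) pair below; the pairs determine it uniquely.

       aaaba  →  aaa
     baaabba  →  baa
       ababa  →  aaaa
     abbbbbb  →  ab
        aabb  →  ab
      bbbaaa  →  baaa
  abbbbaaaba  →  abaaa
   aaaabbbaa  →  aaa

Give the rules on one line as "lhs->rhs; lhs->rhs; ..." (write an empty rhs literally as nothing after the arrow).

aab->a; bab->aa; bb->b

  | aaaba => aaa
  | baaabba => baaba => baa
  | ababa => aaaa
  | abbbbbb => abbbbb => abbbb => abbb => abb => ab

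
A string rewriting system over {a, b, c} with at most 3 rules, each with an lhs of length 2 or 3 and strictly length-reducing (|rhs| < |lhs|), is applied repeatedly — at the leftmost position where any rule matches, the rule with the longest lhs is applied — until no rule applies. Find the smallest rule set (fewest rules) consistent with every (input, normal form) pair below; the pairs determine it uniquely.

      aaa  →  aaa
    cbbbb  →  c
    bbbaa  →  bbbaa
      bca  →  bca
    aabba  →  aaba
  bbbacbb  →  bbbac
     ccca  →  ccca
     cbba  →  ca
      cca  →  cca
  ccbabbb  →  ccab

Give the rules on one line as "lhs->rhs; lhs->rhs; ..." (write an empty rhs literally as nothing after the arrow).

  | aaa
  | cbbbb => cbbb => cbb => cb => c
  | bbbaa
  | bca

abb->ab; cb->c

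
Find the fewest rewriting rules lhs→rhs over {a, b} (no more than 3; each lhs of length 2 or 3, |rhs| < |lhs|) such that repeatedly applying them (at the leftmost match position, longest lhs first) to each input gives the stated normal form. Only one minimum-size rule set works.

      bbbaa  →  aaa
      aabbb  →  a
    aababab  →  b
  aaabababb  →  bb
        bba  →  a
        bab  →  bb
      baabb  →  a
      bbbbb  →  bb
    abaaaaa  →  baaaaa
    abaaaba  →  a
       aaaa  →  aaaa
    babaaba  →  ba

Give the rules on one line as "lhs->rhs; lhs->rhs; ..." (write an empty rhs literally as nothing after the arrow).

  | bbbaa => aaa
  | aabbb => abbb => bbb => a
  | aababab => ababab => babab => bbab => ab => b
  | aaabababb => aabababb => abababb => bababb => bbabb => abb => bb

ab->b; bba->a; bbb->a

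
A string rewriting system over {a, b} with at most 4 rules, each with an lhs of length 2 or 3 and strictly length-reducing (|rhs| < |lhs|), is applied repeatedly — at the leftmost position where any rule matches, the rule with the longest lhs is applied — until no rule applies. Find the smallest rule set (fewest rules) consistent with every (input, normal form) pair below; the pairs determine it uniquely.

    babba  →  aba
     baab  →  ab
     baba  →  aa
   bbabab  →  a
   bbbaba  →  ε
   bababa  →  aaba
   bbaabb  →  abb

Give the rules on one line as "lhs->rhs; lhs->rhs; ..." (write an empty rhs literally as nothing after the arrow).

baa->a; bab->a; bba->

  | babba => aba
  | baab => ab
  | baba => aa
  | bbabab => bab => a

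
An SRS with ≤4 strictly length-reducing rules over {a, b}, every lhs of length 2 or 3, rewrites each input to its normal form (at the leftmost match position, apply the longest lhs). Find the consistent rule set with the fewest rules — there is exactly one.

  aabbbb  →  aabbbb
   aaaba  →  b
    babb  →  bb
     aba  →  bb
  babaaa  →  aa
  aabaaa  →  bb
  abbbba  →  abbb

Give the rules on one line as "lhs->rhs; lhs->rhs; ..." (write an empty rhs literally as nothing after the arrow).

  | aabbbb
  | aaaba => bba => b
  | babb => bb
  | aba => bb

aaa->b; aba->bb; ba->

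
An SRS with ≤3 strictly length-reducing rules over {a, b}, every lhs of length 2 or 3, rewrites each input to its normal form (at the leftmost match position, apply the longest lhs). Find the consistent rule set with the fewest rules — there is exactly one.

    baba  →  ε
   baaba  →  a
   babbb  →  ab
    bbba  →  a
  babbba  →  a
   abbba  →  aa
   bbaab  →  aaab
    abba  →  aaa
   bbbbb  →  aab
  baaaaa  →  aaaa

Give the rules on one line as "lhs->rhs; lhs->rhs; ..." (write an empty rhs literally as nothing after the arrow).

ba->; bb->a

  | baba => ba => ε
  | baaba => aba => a
  | babbb => bbb => ab
  | bbba => aba => a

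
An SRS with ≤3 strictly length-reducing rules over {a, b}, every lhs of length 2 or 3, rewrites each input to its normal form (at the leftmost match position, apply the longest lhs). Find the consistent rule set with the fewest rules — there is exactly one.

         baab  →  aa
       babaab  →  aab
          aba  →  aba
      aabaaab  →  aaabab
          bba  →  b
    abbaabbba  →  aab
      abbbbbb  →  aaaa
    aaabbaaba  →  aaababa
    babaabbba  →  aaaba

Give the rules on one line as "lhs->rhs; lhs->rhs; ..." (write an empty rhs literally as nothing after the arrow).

  | baab => abb => aa
  | babaab => baabb => abbb => aab
  | aba
  | aabaaab => aaabab

baa->ab; bb->a; bba->b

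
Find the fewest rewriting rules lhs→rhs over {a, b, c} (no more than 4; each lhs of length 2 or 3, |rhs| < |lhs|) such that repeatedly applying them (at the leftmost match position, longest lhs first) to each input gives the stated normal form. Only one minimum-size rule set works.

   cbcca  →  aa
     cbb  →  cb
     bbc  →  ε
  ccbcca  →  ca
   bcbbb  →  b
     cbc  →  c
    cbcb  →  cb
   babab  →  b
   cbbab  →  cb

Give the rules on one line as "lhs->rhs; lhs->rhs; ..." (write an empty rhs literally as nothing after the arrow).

ab->b; bb->b; bc->; cc->a

  | cbcca => cca => aa
  | cbb => cb
  | bbc => bc => ε
  | ccbcca => abcca => bcca => ca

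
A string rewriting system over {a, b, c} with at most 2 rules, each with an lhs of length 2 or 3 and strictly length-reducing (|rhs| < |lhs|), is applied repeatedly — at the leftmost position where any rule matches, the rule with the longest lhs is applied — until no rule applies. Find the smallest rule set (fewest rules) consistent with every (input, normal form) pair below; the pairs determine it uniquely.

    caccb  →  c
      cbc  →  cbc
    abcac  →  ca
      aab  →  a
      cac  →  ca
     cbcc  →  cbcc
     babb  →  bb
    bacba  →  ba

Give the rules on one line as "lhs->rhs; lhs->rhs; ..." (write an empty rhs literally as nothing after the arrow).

  | caccb => cacb => cab => c
  | cbc
  | abcac => cac => ca
  | aab => a

ab->; ac->a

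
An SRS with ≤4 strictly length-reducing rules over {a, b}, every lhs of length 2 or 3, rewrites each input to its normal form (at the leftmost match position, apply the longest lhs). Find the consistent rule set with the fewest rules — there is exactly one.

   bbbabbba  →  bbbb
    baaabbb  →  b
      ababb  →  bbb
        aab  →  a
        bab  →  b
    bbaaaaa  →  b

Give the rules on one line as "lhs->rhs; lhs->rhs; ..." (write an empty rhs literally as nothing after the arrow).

aaa->b; ab->; aba->b; ba->

  | bbbabbba => bbbbba => bbbb
  | baaabbb => aabbb => abb => b
  | ababb => bbb
  | aab => a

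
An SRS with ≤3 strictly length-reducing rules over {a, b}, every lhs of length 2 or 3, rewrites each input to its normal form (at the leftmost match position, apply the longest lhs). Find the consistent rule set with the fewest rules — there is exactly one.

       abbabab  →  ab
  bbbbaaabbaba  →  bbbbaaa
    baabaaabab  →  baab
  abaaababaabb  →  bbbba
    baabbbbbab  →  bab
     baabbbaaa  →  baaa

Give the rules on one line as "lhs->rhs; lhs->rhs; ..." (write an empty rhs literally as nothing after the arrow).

  | abbabab => aabab => abbb => ab
  | bbbbaaabbaba => bbbbaaaaba => bbbbaaabb => bbbbaaa
  | baabaaabab => babbaabab => baaabab => baabbb => baab
  | abaaababaabb => bbaababaabb => bbabbbaabb => bbabaabb => bbbbabb => bbbba

aba->bb; abb->a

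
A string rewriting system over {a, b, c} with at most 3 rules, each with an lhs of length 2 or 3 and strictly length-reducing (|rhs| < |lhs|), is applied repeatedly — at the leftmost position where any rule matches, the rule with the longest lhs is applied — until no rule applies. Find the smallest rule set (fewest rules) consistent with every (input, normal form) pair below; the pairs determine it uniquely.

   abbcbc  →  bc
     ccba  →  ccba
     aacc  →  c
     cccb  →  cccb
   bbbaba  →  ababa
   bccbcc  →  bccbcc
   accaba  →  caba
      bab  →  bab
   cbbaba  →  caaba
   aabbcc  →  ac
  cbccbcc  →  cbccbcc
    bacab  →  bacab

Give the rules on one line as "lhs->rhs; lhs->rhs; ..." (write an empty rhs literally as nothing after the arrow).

  | abbcbc => aacbc => bc
  | ccba
  | aacc => c
  | cccb

aac->; acc->c; bb->a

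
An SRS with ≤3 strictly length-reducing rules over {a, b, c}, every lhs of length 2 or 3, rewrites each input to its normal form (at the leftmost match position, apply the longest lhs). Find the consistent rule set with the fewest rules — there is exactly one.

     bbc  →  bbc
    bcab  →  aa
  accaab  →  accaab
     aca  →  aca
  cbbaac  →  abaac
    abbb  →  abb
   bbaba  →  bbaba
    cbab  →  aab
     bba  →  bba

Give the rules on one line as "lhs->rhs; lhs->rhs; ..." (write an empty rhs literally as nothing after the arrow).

bbb->bb; bca->ac; cb->a

  | bbc
  | bcab => acb => aa
  | accaab
  | aca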